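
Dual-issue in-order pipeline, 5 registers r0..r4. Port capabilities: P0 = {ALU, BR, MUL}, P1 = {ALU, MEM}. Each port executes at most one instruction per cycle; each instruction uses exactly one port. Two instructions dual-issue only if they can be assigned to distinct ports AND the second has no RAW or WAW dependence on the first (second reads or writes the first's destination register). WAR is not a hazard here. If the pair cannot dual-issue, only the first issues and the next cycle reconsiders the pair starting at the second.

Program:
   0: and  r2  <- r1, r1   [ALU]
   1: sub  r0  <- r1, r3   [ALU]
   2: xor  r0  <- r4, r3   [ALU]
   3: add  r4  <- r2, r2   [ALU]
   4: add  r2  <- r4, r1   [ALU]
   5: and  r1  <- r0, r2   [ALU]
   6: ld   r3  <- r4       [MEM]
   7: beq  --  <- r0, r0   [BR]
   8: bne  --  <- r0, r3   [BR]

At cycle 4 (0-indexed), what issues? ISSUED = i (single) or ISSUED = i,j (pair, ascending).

ISSUED = 7

t=0 i0,i1:and.ALU sub.ALU ; dual
t=1 i2,i3:xor.ALU add.ALU ; dual
t=2 i4:add.ALU ; RAW r2
t=3 i5,i6:and.ALU ld.MEM ; dual
t=4 i7:beq.BR ; no-port BR/BR
t=5 i8:bne.BR ; tail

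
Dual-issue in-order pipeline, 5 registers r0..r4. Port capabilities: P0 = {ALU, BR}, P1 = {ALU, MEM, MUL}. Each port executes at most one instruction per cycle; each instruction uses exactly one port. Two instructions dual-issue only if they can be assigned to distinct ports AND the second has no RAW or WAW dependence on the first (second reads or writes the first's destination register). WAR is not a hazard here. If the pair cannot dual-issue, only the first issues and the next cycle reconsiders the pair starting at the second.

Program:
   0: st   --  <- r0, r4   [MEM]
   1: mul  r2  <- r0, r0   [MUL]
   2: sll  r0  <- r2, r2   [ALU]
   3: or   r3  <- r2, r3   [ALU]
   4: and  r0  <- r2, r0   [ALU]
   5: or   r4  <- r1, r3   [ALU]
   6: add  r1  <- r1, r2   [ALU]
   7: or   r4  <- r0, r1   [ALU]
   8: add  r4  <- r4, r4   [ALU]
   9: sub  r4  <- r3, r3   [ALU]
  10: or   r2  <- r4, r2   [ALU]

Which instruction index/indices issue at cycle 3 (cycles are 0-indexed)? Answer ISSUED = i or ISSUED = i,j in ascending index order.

  cy0 -> i0 (st.MEM) no-port MEM/MUL
  cy1 -> i1 (mul.MUL) RAW r2
  cy2 -> i2+i3 (sll.ALU or.ALU) dual
  cy3 -> i4+i5 (and.ALU or.ALU) dual
  cy4 -> i6 (add.ALU) RAW r1
  cy5 -> i7 (or.ALU) RAW+WAW r4
  cy6 -> i8 (add.ALU) WAW r4
  cy7 -> i9 (sub.ALU) RAW r4
  cy8 -> i10 (or.ALU) tail

ISSUED = 4,5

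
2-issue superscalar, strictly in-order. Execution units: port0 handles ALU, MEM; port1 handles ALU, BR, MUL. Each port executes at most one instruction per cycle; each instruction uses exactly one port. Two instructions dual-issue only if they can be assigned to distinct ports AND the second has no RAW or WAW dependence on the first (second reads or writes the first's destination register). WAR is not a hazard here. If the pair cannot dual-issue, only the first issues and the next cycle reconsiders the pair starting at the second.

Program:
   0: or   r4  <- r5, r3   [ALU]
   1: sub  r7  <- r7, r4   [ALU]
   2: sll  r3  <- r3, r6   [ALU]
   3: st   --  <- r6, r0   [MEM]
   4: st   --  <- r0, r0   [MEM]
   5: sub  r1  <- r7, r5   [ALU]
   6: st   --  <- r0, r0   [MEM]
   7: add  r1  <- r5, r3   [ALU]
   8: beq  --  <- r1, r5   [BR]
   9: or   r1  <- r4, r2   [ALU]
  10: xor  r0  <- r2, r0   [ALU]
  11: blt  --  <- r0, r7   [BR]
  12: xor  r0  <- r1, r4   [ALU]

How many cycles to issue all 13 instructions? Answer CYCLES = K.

c0: i0 or  RAW r4
c1: i1/i2 sub;sll  pair
c2: i3 st  no-port MEM/MEM
c3: i4/i5 st;sub  pair
c4: i6/i7 st;add  pair
c5: i8/i9 beq;or  pair
c6: i10 xor  RAW r0
c7: i11/i12 blt;xor  pair

CYCLES = 8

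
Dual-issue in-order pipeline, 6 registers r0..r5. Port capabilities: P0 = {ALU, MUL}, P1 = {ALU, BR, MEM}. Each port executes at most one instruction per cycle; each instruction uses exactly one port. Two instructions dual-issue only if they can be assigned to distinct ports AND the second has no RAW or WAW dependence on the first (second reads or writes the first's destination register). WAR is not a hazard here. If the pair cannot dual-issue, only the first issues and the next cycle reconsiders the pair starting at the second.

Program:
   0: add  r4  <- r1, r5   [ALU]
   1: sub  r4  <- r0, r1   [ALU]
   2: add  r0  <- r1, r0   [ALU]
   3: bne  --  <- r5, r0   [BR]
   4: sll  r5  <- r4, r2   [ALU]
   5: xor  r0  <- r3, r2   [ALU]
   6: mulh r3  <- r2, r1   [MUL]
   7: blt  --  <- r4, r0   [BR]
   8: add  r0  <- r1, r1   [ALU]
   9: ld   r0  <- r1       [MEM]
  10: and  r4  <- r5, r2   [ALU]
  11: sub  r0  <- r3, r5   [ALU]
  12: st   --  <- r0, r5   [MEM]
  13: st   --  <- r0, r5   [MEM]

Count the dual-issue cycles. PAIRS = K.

[0] i0  add.ALU  -- WAW r4
[1] i1+i2  sub.ALU add.ALU  -- dual
[2] i3+i4  bne.BR sll.ALU  -- dual
[3] i5+i6  xor.ALU mulh.MUL  -- dual
[4] i7+i8  blt.BR add.ALU  -- dual
[5] i9+i10  ld.MEM and.ALU  -- dual
[6] i11  sub.ALU  -- RAW r0
[7] i12  st.MEM  -- no-port MEM/MEM
[8] i13  st.MEM  -- tail

PAIRS = 5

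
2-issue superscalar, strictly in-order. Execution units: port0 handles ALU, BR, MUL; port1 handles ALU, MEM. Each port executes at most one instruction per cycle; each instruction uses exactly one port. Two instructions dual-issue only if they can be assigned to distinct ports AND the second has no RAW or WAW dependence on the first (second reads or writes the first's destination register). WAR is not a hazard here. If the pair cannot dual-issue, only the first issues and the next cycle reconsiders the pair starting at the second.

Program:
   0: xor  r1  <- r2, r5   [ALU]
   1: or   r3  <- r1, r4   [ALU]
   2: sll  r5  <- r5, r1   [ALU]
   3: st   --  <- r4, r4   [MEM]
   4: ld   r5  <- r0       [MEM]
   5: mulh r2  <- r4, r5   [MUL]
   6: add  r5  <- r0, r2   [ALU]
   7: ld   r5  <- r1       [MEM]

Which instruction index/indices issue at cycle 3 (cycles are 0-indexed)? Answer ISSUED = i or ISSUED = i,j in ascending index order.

c0: i0 xor  RAW r1
c1: i1&i2 or;sll  2-wide
c2: i3 st  no-port MEM/MEM
c3: i4 ld  RAW r5
c4: i5 mulh  RAW r2
c5: i6 add  WAW r5
c6: i7 ld  tail

ISSUED = 4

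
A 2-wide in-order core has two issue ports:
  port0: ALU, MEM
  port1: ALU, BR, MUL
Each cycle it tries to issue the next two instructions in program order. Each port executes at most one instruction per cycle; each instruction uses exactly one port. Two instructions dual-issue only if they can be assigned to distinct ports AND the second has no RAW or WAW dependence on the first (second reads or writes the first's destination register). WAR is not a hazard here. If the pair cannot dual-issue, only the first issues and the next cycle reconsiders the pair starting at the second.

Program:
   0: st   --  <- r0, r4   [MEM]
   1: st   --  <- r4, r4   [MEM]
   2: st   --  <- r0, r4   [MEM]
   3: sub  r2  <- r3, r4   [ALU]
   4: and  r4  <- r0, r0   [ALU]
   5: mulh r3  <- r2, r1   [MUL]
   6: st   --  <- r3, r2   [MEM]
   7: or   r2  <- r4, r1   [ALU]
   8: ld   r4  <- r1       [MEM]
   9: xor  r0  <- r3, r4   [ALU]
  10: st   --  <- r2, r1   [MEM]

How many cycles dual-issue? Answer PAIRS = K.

t=0 i0:st ; no-port MEM/MEM
t=1 i1:st ; no-port MEM/MEM
t=2 i2&i3:st+sub ; pair
t=3 i4&i5:and+mulh ; pair
t=4 i6&i7:st+or ; pair
t=5 i8:ld ; RAW r4
t=6 i9&i10:xor+st ; pair

PAIRS = 4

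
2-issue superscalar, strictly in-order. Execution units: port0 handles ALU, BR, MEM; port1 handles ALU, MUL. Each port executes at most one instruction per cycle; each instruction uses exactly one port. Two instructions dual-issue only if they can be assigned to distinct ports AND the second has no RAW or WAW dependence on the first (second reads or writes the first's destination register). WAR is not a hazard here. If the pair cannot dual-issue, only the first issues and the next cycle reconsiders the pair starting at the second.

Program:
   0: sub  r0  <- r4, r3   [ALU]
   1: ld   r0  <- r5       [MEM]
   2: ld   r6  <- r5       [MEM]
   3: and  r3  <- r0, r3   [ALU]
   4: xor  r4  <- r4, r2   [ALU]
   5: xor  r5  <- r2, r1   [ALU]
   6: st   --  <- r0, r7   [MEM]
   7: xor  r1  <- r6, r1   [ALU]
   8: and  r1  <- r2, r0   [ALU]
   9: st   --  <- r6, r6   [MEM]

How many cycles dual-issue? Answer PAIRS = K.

PAIRS = 4

t=0 i0:sub.ALU ; WAW r0
t=1 i1:ld.MEM ; no-port MEM/MEM
t=2 i2,i3:ld.MEM;and.ALU ; dual
t=3 i4,i5:xor.ALU;xor.ALU ; dual
t=4 i6,i7:st.MEM;xor.ALU ; dual
t=5 i8,i9:and.ALU;st.MEM ; dual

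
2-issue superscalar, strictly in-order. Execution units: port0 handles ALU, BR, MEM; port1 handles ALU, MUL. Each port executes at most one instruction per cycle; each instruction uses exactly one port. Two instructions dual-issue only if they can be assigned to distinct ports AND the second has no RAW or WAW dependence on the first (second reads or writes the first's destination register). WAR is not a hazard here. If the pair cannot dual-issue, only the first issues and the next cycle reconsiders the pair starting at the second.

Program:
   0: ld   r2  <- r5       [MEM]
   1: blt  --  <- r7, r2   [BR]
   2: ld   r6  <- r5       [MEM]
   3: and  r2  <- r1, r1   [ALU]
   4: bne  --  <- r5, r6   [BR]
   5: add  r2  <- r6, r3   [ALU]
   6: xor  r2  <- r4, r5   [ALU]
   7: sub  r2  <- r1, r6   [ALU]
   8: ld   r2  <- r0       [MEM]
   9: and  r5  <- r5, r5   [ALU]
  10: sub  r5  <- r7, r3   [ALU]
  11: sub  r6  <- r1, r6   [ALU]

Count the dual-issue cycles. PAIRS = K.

c0: i0 ld  no-port MEM/BR
c1: i1 blt  no-port BR/MEM
c2: i2/i3 ld;and  2-wide
c3: i4/i5 bne;add  2-wide
c4: i6 xor  WAW r2
c5: i7 sub  WAW r2
c6: i8/i9 ld;and  2-wide
c7: i10/i11 sub;sub  2-wide

PAIRS = 4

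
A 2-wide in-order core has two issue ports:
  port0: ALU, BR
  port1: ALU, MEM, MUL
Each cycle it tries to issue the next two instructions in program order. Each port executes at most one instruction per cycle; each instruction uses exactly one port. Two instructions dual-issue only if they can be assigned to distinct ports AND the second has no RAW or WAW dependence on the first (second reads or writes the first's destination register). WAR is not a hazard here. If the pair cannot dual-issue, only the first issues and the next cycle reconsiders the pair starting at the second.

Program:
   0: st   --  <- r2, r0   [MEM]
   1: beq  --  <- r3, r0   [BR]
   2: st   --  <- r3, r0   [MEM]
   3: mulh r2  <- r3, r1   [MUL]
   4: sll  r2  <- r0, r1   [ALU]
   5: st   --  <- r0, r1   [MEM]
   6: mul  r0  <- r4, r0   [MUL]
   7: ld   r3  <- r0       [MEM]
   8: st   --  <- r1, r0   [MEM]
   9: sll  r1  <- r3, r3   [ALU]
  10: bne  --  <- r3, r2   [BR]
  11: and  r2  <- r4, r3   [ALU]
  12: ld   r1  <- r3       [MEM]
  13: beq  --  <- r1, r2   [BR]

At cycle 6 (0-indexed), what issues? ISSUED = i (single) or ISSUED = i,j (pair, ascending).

ISSUED = 8,9

t=0 i0+i1:st/beq ; pair
t=1 i2:st ; no-port MEM/MUL
t=2 i3:mulh ; WAW r2
t=3 i4+i5:sll/st ; pair
t=4 i6:mul ; no-port MUL/MEM
t=5 i7:ld ; no-port MEM/MEM
t=6 i8+i9:st/sll ; pair
t=7 i10+i11:bne/and ; pair
t=8 i12:ld ; RAW r1
t=9 i13:beq ; tail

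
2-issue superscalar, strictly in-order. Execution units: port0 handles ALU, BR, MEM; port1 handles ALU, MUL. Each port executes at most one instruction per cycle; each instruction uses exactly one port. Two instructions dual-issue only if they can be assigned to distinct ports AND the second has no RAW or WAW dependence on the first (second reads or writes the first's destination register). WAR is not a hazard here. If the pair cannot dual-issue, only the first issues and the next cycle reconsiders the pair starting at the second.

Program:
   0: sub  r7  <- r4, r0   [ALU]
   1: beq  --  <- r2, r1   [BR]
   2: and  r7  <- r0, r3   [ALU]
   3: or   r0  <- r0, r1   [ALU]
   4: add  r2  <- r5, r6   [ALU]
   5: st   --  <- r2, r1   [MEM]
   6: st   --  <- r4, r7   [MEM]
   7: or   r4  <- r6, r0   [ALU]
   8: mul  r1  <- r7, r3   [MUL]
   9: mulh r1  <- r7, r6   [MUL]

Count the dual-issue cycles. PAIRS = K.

PAIRS = 3

[0] i0&i1  sub.ALU+beq.BR  -- 2-wide
[1] i2&i3  and.ALU+or.ALU  -- 2-wide
[2] i4  add.ALU  -- RAW r2
[3] i5  st.MEM  -- no-port MEM/MEM
[4] i6&i7  st.MEM+or.ALU  -- 2-wide
[5] i8  mul.MUL  -- no-port MUL/MUL
[6] i9  mulh.MUL  -- tail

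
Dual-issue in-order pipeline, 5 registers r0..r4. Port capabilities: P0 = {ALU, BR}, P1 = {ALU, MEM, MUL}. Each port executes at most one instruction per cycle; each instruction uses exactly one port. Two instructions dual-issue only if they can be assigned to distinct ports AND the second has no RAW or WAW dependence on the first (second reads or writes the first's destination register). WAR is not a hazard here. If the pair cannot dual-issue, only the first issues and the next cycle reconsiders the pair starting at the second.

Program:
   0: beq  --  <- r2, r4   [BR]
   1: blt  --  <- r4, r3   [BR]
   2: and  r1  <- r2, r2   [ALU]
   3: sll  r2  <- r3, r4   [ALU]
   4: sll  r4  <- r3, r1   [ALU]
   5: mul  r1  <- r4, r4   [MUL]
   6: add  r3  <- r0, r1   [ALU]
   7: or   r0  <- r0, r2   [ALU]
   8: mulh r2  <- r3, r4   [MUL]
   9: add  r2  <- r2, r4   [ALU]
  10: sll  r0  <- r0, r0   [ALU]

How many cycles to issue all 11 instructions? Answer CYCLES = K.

CYCLES = 7

0. beq @i0  | no-port BR/BR
1. blt and @i1/i2  | 2-wide
2. sll sll @i3/i4  | 2-wide
3. mul @i5  | RAW r1
4. add or @i6/i7  | 2-wide
5. mulh @i8  | RAW+WAW r2
6. add sll @i9/i10  | 2-wide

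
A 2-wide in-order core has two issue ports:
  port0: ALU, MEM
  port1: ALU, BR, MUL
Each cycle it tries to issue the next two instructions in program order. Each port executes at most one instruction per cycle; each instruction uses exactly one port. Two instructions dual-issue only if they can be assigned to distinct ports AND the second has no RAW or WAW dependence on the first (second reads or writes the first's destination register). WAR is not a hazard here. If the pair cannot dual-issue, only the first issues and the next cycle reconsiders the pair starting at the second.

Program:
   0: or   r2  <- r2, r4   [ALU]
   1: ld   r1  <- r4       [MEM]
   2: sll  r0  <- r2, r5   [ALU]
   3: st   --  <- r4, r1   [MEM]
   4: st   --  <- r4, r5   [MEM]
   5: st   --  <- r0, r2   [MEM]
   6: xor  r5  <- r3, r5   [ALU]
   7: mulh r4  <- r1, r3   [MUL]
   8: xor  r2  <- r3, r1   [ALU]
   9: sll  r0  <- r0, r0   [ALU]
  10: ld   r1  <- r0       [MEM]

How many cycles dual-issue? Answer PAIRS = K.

PAIRS = 4

  cy0 -> i0+i1 (or.ALU ld.MEM) pair
  cy1 -> i2+i3 (sll.ALU st.MEM) pair
  cy2 -> i4 (st.MEM) no-port MEM/MEM
  cy3 -> i5+i6 (st.MEM xor.ALU) pair
  cy4 -> i7+i8 (mulh.MUL xor.ALU) pair
  cy5 -> i9 (sll.ALU) RAW r0
  cy6 -> i10 (ld.MEM) tail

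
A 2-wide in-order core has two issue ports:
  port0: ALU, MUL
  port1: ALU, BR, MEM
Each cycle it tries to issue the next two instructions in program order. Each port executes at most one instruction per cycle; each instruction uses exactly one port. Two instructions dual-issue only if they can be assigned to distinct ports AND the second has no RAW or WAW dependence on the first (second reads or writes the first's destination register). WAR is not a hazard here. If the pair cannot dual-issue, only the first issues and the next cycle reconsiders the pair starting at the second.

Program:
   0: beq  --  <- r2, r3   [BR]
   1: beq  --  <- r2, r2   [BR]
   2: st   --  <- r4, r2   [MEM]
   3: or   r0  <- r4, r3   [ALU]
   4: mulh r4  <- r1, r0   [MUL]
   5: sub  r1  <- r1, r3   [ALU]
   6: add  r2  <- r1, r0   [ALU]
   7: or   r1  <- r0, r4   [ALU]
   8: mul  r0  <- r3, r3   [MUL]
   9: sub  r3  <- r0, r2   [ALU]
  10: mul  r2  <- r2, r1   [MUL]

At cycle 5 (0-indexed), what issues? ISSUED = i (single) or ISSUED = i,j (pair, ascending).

ISSUED = 8

t=0 i0:beq.BR ; no-port BR/BR
t=1 i1:beq.BR ; no-port BR/MEM
t=2 i2,i3:st.MEM;or.ALU ; pair
t=3 i4,i5:mulh.MUL;sub.ALU ; pair
t=4 i6,i7:add.ALU;or.ALU ; pair
t=5 i8:mul.MUL ; RAW r0
t=6 i9,i10:sub.ALU;mul.MUL ; pair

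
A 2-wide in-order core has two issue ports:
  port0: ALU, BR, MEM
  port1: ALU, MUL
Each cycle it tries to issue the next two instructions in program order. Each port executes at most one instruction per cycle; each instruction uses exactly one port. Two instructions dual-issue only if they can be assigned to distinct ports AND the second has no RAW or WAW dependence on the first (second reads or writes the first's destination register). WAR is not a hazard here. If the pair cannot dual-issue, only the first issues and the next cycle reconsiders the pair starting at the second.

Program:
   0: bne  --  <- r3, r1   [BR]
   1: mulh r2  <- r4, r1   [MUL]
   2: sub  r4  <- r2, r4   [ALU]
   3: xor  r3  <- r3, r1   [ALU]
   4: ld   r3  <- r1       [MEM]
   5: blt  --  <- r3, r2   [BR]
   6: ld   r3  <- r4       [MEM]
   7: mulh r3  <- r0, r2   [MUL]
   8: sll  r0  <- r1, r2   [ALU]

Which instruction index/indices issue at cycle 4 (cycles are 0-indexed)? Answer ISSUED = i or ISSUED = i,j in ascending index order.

0. bne.BR+mulh.MUL @i0,i1  | dual
1. sub.ALU+xor.ALU @i2,i3  | dual
2. ld.MEM @i4  | no-port MEM/BR
3. blt.BR @i5  | no-port BR/MEM
4. ld.MEM @i6  | WAW r3
5. mulh.MUL+sll.ALU @i7,i8  | dual

ISSUED = 6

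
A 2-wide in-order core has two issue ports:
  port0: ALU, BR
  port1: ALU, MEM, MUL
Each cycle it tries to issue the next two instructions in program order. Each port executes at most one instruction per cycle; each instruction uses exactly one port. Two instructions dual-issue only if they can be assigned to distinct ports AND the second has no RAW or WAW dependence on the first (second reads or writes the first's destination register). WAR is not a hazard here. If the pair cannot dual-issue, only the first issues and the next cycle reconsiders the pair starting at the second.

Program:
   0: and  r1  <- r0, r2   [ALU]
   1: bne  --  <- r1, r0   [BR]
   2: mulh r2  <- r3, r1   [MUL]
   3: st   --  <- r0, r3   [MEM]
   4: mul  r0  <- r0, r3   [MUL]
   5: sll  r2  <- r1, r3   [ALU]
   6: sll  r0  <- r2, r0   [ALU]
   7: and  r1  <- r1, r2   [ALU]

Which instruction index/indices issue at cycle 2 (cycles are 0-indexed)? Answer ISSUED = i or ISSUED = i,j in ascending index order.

t=0 i0:and ; RAW r1
t=1 i1&i2:bne/mulh ; dual
t=2 i3:st ; no-port MEM/MUL
t=3 i4&i5:mul/sll ; dual
t=4 i6&i7:sll/and ; dual

ISSUED = 3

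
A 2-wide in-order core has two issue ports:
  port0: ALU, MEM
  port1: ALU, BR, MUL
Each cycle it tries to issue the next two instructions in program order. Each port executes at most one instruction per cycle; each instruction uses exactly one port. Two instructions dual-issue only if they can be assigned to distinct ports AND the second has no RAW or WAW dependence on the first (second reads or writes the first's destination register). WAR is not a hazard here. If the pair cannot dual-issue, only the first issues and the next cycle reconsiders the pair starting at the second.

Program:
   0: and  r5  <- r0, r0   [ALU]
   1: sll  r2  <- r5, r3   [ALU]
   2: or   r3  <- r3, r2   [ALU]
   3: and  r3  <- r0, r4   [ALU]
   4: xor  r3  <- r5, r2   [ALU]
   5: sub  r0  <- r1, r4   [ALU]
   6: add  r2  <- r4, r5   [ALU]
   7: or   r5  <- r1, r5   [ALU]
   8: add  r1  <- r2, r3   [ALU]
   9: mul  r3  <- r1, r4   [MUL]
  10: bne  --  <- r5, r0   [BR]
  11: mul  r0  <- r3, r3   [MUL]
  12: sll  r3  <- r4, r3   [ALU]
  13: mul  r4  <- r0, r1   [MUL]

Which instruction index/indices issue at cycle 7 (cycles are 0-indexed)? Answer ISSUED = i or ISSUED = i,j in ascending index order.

c0: i0 and  RAW r5
c1: i1 sll  RAW r2
c2: i2 or  WAW r3
c3: i3 and  WAW r3
c4: i4,i5 xor;sub  2-wide
c5: i6,i7 add;or  2-wide
c6: i8 add  RAW r1
c7: i9 mul  no-port MUL/BR
c8: i10 bne  no-port BR/MUL
c9: i11,i12 mul;sll  2-wide
c10: i13 mul  tail

ISSUED = 9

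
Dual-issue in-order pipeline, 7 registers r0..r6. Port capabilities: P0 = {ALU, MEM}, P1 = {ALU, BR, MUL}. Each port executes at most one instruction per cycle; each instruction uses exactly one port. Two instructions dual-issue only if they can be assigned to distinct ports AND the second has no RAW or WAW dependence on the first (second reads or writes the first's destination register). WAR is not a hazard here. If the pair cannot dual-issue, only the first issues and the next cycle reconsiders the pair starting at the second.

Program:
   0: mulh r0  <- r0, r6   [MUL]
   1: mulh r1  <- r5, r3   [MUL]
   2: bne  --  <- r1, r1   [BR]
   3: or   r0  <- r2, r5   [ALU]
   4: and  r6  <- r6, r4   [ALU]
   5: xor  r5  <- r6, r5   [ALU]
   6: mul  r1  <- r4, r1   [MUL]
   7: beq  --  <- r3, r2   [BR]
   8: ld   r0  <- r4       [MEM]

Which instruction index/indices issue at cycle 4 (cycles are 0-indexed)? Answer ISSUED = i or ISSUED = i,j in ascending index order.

[0] i0  mulh.MUL  -- no-port MUL/MUL
[1] i1  mulh.MUL  -- no-port MUL/BR
[2] i2/i3  bne.BR/or.ALU  -- dual
[3] i4  and.ALU  -- RAW r6
[4] i5/i6  xor.ALU/mul.MUL  -- dual
[5] i7/i8  beq.BR/ld.MEM  -- dual

ISSUED = 5,6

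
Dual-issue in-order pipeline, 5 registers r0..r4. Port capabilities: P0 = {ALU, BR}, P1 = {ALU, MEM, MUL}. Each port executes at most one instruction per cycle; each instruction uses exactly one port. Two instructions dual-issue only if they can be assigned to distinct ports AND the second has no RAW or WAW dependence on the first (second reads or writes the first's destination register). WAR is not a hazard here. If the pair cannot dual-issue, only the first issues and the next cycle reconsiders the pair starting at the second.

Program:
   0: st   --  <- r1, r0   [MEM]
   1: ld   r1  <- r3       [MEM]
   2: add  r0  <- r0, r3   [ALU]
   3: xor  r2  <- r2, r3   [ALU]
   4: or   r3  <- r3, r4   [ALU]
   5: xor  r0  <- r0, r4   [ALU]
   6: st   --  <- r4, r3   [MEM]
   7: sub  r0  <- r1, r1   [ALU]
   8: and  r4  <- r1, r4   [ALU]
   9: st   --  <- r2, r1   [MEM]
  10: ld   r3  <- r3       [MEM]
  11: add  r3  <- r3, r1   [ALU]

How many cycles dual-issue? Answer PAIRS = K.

PAIRS = 4

0. st.MEM @i0  | no-port MEM/MEM
1. ld.MEM/add.ALU @i1/i2  | 2-wide
2. xor.ALU/or.ALU @i3/i4  | 2-wide
3. xor.ALU/st.MEM @i5/i6  | 2-wide
4. sub.ALU/and.ALU @i7/i8  | 2-wide
5. st.MEM @i9  | no-port MEM/MEM
6. ld.MEM @i10  | RAW+WAW r3
7. add.ALU @i11  | tail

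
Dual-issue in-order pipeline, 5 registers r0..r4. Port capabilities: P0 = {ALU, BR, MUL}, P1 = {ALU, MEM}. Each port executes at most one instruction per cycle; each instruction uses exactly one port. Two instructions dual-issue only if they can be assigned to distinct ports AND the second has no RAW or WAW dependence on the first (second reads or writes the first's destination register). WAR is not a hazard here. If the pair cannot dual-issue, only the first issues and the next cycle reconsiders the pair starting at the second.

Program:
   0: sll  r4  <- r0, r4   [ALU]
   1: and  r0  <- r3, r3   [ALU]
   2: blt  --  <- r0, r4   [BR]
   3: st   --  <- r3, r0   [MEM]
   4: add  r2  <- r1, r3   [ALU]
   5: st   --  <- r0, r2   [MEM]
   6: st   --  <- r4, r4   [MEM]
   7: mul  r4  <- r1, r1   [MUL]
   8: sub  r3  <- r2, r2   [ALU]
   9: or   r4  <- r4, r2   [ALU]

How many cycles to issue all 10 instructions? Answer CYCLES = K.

CYCLES = 6

  cy0 -> i0+i1 (sll/and) pair
  cy1 -> i2+i3 (blt/st) pair
  cy2 -> i4 (add) RAW r2
  cy3 -> i5 (st) no-port MEM/MEM
  cy4 -> i6+i7 (st/mul) pair
  cy5 -> i8+i9 (sub/or) pair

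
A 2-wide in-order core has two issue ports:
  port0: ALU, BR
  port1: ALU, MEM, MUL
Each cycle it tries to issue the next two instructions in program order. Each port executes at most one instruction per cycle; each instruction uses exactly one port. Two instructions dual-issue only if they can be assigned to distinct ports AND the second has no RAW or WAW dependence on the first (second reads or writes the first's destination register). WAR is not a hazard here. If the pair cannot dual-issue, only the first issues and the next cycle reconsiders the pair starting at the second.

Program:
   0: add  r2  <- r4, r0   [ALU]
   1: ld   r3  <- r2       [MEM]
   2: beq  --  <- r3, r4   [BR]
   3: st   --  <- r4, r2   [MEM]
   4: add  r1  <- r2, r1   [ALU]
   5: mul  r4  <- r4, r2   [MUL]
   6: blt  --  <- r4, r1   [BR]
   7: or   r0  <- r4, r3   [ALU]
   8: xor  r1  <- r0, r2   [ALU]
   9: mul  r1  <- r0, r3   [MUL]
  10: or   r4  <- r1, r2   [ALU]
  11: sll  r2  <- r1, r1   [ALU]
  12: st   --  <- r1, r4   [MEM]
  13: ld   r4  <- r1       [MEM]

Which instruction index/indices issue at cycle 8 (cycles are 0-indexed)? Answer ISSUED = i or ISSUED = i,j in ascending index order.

ISSUED = 12

  cy0 -> i0 (add) RAW r2
  cy1 -> i1 (ld) RAW r3
  cy2 -> i2+i3 (beq+st) pair
  cy3 -> i4+i5 (add+mul) pair
  cy4 -> i6+i7 (blt+or) pair
  cy5 -> i8 (xor) WAW r1
  cy6 -> i9 (mul) RAW r1
  cy7 -> i10+i11 (or+sll) pair
  cy8 -> i12 (st) no-port MEM/MEM
  cy9 -> i13 (ld) tail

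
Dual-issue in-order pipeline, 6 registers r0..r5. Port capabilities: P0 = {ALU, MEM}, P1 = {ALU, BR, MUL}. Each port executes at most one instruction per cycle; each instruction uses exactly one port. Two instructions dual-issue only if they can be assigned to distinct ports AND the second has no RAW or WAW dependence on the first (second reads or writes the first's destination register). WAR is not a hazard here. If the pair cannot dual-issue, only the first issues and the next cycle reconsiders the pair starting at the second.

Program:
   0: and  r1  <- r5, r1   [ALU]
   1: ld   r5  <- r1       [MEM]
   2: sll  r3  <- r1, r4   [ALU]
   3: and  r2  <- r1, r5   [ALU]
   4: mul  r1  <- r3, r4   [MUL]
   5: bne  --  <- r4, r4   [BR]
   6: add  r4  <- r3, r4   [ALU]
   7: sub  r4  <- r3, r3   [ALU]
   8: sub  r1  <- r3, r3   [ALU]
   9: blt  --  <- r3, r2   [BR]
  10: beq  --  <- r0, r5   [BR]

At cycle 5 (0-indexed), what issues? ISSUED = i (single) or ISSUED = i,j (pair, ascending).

ISSUED = 9

t=0 i0:and.ALU ; RAW r1
t=1 i1/i2:ld.MEM+sll.ALU ; dual
t=2 i3/i4:and.ALU+mul.MUL ; dual
t=3 i5/i6:bne.BR+add.ALU ; dual
t=4 i7/i8:sub.ALU+sub.ALU ; dual
t=5 i9:blt.BR ; no-port BR/BR
t=6 i10:beq.BR ; tail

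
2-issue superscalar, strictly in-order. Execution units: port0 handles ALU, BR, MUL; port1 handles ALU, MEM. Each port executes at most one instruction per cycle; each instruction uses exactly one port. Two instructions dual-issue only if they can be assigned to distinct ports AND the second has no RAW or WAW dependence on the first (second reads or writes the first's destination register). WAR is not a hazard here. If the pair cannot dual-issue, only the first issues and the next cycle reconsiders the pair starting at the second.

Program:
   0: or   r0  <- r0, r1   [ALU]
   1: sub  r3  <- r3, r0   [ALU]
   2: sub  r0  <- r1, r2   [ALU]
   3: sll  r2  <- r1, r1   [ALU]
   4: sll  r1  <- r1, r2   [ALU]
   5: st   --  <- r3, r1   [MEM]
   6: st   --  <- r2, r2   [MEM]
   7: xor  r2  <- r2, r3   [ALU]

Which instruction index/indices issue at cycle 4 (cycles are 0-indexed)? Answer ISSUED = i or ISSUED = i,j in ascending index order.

ISSUED = 5

t=0 i0:or.ALU ; RAW r0
t=1 i1/i2:sub.ALU/sub.ALU ; dual
t=2 i3:sll.ALU ; RAW r2
t=3 i4:sll.ALU ; RAW r1
t=4 i5:st.MEM ; no-port MEM/MEM
t=5 i6/i7:st.MEM/xor.ALU ; dual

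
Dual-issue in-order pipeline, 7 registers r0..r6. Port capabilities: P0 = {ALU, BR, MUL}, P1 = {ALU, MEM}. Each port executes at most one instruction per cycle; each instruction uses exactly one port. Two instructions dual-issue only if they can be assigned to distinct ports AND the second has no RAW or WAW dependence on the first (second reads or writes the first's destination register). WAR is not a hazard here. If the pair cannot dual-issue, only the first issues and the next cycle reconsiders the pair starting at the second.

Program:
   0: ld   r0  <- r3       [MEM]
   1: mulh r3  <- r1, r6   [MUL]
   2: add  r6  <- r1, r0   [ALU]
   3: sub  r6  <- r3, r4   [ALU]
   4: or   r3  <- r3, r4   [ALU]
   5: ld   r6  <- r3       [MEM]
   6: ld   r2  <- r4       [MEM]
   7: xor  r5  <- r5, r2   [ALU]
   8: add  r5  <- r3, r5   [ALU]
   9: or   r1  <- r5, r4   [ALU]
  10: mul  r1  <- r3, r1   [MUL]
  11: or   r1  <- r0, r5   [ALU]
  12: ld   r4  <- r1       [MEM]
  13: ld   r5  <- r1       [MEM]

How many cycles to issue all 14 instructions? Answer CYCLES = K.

#0 head=0: ld.MEM;mulh.MUL i0+i1 2-wide
#1 head=2: add.ALU i2 WAW r6
#2 head=3: sub.ALU;or.ALU i3+i4 2-wide
#3 head=5: ld.MEM i5 no-port MEM/MEM
#4 head=6: ld.MEM i6 RAW r2
#5 head=7: xor.ALU i7 RAW+WAW r5
#6 head=8: add.ALU i8 RAW r5
#7 head=9: or.ALU i9 RAW+WAW r1
#8 head=10: mul.MUL i10 WAW r1
#9 head=11: or.ALU i11 RAW r1
#10 head=12: ld.MEM i12 no-port MEM/MEM
#11 head=13: ld.MEM i13 tail

CYCLES = 12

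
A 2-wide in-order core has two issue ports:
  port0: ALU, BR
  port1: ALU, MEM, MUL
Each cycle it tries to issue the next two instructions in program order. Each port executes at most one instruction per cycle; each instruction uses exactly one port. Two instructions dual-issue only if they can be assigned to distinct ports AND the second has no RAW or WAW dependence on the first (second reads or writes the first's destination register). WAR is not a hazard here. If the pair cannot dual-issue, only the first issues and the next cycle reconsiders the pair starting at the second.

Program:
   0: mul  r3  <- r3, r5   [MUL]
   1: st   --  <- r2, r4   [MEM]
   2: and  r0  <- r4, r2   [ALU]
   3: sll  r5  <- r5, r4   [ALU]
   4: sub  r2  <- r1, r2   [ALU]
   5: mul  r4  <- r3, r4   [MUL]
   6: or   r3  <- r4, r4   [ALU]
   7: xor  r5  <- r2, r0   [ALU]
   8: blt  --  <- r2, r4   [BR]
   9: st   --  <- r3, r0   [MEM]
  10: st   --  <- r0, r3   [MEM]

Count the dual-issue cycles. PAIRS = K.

0. mul.MUL @i0  | no-port MUL/MEM
1. st.MEM+and.ALU @i1/i2  | pair
2. sll.ALU+sub.ALU @i3/i4  | pair
3. mul.MUL @i5  | RAW r4
4. or.ALU+xor.ALU @i6/i7  | pair
5. blt.BR+st.MEM @i8/i9  | pair
6. st.MEM @i10  | tail

PAIRS = 4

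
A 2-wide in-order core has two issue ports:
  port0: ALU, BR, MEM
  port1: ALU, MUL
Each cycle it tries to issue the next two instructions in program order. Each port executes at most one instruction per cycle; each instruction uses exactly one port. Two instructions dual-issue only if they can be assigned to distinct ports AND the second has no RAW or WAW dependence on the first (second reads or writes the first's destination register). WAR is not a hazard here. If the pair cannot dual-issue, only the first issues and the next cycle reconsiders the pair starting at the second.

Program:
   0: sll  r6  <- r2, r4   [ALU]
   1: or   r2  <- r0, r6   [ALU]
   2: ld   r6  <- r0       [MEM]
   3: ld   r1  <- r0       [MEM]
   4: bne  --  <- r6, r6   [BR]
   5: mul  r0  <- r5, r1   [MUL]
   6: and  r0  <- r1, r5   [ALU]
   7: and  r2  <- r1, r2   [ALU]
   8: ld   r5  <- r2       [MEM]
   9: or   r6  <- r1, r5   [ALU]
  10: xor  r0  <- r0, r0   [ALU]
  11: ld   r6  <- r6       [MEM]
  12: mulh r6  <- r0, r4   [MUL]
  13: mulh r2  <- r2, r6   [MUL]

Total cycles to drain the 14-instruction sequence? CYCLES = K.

[0] i0  sll  -- RAW r6
[1] i1,i2  or+ld  -- pair
[2] i3  ld  -- no-port MEM/BR
[3] i4,i5  bne+mul  -- pair
[4] i6,i7  and+and  -- pair
[5] i8  ld  -- RAW r5
[6] i9,i10  or+xor  -- pair
[7] i11  ld  -- WAW r6
[8] i12  mulh  -- no-port MUL/MUL
[9] i13  mulh  -- tail

CYCLES = 10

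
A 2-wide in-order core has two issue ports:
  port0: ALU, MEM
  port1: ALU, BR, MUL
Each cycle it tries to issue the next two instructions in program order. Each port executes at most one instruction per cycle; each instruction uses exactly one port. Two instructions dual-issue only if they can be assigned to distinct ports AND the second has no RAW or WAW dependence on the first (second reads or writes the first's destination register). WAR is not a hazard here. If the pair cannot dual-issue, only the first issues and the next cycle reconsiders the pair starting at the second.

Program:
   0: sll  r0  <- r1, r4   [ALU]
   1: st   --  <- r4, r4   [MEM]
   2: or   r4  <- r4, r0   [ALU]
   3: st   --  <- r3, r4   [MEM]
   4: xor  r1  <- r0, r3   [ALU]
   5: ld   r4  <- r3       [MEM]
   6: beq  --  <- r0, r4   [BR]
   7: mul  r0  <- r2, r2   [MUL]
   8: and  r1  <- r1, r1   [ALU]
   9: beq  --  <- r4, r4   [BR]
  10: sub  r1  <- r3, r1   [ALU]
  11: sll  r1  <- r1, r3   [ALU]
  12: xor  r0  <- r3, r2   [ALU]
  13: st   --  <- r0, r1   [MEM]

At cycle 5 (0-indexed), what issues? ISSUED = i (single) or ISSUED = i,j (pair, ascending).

ISSUED = 7,8

#0 head=0: sll.ALU/st.MEM i0+i1 dual
#1 head=2: or.ALU i2 RAW r4
#2 head=3: st.MEM/xor.ALU i3+i4 dual
#3 head=5: ld.MEM i5 RAW r4
#4 head=6: beq.BR i6 no-port BR/MUL
#5 head=7: mul.MUL/and.ALU i7+i8 dual
#6 head=9: beq.BR/sub.ALU i9+i10 dual
#7 head=11: sll.ALU/xor.ALU i11+i12 dual
#8 head=13: st.MEM i13 tail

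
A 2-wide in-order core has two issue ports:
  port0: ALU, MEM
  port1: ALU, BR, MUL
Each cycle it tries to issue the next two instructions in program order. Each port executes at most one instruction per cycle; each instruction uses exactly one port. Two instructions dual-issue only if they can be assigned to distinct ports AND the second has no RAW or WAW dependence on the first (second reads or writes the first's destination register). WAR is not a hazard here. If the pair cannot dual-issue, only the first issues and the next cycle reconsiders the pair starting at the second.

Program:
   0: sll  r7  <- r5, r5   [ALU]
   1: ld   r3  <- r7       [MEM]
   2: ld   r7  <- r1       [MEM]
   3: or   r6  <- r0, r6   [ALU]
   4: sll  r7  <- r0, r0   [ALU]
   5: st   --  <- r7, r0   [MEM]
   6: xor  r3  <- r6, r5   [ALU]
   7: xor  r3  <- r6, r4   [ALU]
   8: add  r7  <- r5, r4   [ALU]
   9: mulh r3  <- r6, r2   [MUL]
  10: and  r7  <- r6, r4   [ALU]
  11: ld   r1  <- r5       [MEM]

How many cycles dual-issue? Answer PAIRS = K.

PAIRS = 4

0. sll.ALU @i0  | RAW r7
1. ld.MEM @i1  | no-port MEM/MEM
2. ld.MEM;or.ALU @i2/i3  | 2-wide
3. sll.ALU @i4  | RAW r7
4. st.MEM;xor.ALU @i5/i6  | 2-wide
5. xor.ALU;add.ALU @i7/i8  | 2-wide
6. mulh.MUL;and.ALU @i9/i10  | 2-wide
7. ld.MEM @i11  | tail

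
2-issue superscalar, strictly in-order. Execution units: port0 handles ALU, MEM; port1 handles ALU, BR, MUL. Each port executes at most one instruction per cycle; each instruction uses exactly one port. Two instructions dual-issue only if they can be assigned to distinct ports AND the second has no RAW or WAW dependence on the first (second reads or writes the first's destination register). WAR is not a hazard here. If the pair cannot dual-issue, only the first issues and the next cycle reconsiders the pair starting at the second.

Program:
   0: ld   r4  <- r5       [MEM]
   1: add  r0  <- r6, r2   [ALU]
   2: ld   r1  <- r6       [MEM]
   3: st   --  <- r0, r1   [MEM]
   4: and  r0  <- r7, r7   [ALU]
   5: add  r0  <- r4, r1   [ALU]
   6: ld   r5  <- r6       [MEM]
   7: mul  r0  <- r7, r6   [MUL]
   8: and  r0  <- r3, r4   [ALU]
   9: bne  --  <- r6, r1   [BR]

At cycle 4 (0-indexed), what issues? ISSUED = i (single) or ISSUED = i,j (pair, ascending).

ISSUED = 7

#0 head=0: ld;add i0,i1 pair
#1 head=2: ld i2 no-port MEM/MEM
#2 head=3: st;and i3,i4 pair
#3 head=5: add;ld i5,i6 pair
#4 head=7: mul i7 WAW r0
#5 head=8: and;bne i8,i9 pair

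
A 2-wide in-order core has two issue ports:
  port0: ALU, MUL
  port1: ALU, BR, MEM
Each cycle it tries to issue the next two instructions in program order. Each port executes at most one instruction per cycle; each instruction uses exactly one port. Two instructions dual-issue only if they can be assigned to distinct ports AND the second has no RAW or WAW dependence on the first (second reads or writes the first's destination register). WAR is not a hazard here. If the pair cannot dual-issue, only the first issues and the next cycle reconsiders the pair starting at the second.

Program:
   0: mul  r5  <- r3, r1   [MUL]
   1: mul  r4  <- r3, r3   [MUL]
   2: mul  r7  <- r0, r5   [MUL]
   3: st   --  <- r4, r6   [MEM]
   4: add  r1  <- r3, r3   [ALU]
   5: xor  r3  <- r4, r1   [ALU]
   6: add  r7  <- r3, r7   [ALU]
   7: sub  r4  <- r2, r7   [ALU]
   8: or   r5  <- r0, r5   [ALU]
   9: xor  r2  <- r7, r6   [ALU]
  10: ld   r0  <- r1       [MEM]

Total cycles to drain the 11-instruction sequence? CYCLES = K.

c0: i0 mul.MUL  no-port MUL/MUL
c1: i1 mul.MUL  no-port MUL/MUL
c2: i2+i3 mul.MUL;st.MEM  2-wide
c3: i4 add.ALU  RAW r1
c4: i5 xor.ALU  RAW r3
c5: i6 add.ALU  RAW r7
c6: i7+i8 sub.ALU;or.ALU  2-wide
c7: i9+i10 xor.ALU;ld.MEM  2-wide

CYCLES = 8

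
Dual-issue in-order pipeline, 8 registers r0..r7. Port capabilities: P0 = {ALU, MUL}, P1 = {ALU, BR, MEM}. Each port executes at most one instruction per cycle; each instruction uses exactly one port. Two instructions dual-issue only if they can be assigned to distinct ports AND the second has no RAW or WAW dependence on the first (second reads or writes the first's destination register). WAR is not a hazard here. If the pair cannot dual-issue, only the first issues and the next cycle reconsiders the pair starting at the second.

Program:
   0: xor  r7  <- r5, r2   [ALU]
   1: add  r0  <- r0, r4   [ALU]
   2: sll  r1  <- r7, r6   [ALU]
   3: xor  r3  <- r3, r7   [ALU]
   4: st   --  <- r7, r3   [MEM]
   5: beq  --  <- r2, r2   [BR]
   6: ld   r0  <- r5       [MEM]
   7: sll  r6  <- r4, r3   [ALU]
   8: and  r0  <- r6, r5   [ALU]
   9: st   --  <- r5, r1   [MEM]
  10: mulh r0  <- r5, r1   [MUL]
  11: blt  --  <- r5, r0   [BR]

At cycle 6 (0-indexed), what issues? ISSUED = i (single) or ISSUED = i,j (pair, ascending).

[0] i0+i1  xor add  -- dual
[1] i2+i3  sll xor  -- dual
[2] i4  st  -- no-port MEM/BR
[3] i5  beq  -- no-port BR/MEM
[4] i6+i7  ld sll  -- dual
[5] i8+i9  and st  -- dual
[6] i10  mulh  -- RAW r0
[7] i11  blt  -- tail

ISSUED = 10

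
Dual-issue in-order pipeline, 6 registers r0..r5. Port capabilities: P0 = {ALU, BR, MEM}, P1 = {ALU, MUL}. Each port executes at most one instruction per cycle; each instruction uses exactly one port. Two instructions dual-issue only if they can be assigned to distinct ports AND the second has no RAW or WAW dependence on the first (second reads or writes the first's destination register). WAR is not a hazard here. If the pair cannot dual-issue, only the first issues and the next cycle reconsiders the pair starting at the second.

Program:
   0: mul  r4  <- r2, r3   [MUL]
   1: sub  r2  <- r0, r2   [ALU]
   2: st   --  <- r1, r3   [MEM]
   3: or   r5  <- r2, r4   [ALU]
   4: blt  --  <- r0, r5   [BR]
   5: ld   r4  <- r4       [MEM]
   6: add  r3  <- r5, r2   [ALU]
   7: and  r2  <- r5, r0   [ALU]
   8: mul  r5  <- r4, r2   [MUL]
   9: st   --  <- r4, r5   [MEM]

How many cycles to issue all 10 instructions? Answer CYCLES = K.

c0: i0+i1 mul.MUL;sub.ALU  2-wide
c1: i2+i3 st.MEM;or.ALU  2-wide
c2: i4 blt.BR  no-port BR/MEM
c3: i5+i6 ld.MEM;add.ALU  2-wide
c4: i7 and.ALU  RAW r2
c5: i8 mul.MUL  RAW r5
c6: i9 st.MEM  tail

CYCLES = 7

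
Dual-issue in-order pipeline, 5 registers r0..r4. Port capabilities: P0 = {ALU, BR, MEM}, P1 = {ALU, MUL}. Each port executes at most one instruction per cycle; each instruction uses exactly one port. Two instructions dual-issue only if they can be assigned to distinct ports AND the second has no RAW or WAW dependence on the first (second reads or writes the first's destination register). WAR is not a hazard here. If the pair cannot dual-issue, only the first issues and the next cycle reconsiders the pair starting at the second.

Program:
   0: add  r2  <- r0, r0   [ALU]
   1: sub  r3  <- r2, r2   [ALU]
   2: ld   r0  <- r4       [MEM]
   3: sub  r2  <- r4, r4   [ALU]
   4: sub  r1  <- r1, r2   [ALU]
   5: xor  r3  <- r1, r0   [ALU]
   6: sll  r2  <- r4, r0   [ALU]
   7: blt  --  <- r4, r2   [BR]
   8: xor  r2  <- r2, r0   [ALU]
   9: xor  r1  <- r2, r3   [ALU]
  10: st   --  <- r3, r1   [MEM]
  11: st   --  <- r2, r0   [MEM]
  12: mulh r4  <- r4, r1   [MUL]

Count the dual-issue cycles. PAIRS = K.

PAIRS = 4

  cy0 -> i0 (add) RAW r2
  cy1 -> i1,i2 (sub ld) dual
  cy2 -> i3 (sub) RAW r2
  cy3 -> i4 (sub) RAW r1
  cy4 -> i5,i6 (xor sll) dual
  cy5 -> i7,i8 (blt xor) dual
  cy6 -> i9 (xor) RAW r1
  cy7 -> i10 (st) no-port MEM/MEM
  cy8 -> i11,i12 (st mulh) dual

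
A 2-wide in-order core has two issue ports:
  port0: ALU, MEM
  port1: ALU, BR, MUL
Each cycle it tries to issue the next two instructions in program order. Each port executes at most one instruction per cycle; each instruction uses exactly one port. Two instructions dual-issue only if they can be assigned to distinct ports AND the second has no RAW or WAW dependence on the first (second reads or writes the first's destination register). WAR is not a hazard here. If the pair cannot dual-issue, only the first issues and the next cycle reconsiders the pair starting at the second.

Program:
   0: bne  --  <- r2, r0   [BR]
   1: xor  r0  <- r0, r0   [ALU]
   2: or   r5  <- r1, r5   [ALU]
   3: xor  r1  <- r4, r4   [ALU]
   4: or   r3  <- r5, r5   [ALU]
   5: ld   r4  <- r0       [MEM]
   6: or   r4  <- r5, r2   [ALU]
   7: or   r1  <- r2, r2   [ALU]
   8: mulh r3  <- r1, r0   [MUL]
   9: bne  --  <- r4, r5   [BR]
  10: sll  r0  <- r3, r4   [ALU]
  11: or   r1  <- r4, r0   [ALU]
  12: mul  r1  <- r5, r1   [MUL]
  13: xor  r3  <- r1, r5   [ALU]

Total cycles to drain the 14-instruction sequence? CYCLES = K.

t=0 i0,i1:bne/xor ; dual
t=1 i2,i3:or/xor ; dual
t=2 i4,i5:or/ld ; dual
t=3 i6,i7:or/or ; dual
t=4 i8:mulh ; no-port MUL/BR
t=5 i9,i10:bne/sll ; dual
t=6 i11:or ; RAW+WAW r1
t=7 i12:mul ; RAW r1
t=8 i13:xor ; tail

CYCLES = 9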